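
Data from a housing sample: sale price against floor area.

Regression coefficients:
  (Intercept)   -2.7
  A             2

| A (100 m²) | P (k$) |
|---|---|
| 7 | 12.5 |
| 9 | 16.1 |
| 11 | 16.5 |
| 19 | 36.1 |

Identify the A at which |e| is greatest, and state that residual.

A = 11, e = -2.8

A=7: ŷ = -2.7 + 2·7 = 11.3; e = 12.5 − 11.3 = 1.2
A=9: ŷ = -2.7 + 2·9 = 15.3; e = 16.1 − 15.3 = 0.8
A=11: ŷ = -2.7 + 2·11 = 19.3; e = 16.5 − 19.3 = -2.8
A=19: ŷ = -2.7 + 2·19 = 35.3; e = 36.1 − 35.3 = 0.8
Largest |e| is 2.8 at A = 11, residual -2.8.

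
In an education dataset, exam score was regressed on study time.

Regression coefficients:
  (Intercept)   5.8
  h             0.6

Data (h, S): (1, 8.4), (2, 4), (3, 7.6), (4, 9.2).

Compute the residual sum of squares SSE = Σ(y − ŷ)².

SSE = 14

h=1: Ŝ = 5.8 + 0.6·1 = 6.4; r = 8.4 − 6.4 = 2
h=2: Ŝ = 5.8 + 0.6·2 = 7; r = 4 − 7 = -3
h=3: Ŝ = 5.8 + 0.6·3 = 7.6; r = 7.6 − 7.6 = 0
h=4: Ŝ = 5.8 + 0.6·4 = 8.2; r = 9.2 − 8.2 = 1
SSE = 4 + 9 + 0 + 1 = 14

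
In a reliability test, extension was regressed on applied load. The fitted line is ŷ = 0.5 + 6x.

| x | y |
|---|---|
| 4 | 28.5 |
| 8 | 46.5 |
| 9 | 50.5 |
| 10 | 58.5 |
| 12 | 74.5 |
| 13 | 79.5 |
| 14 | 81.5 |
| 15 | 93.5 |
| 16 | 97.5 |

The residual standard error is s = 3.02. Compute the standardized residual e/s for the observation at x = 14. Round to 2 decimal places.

ŷ = 0.5 + 6·14 = 84.5
e = 81.5 − 84.5 = -3
e/s = -3 / 3.02 = -0.99

-0.99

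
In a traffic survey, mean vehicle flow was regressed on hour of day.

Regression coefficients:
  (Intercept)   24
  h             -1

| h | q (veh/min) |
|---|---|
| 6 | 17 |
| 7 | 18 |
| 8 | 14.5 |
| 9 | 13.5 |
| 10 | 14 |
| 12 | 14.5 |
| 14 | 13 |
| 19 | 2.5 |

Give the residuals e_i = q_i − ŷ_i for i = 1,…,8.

-1, 1, -1.5, -1.5, 0, 2.5, 3, -2.5

h=6: ŷ = 24 − 6 = 18; e = 17 − 18 = -1
h=7: ŷ = 24 − 7 = 17; e = 18 − 17 = 1
h=8: ŷ = 24 − 8 = 16; e = 14.5 − 16 = -1.5
h=9: ŷ = 24 − 9 = 15; e = 13.5 − 15 = -1.5
h=10: ŷ = 24 − 10 = 14; e = 14 − 14 = 0
h=12: ŷ = 24 − 12 = 12; e = 14.5 − 12 = 2.5
h=14: ŷ = 24 − 14 = 10; e = 13 − 10 = 3
h=19: ŷ = 24 − 19 = 5; e = 2.5 − 5 = -2.5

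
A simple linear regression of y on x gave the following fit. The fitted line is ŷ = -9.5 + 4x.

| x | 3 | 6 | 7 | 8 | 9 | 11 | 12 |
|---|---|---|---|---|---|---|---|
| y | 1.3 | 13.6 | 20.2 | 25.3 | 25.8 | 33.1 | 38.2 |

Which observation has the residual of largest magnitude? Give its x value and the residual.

x=3: ŷ = -9.5 + 4·3 = 2.5; e = 1.3 − 2.5 = -1.2
x=6: ŷ = -9.5 + 4·6 = 14.5; e = 13.6 − 14.5 = -0.9
x=7: ŷ = -9.5 + 4·7 = 18.5; e = 20.2 − 18.5 = 1.7
x=8: ŷ = -9.5 + 4·8 = 22.5; e = 25.3 − 22.5 = 2.8
x=9: ŷ = -9.5 + 4·9 = 26.5; e = 25.8 − 26.5 = -0.7
x=11: ŷ = -9.5 + 4·11 = 34.5; e = 33.1 − 34.5 = -1.4
x=12: ŷ = -9.5 + 4·12 = 38.5; e = 38.2 − 38.5 = -0.3
Largest |e| is 2.8 at x = 8, residual 2.8.

x = 8, e = 2.8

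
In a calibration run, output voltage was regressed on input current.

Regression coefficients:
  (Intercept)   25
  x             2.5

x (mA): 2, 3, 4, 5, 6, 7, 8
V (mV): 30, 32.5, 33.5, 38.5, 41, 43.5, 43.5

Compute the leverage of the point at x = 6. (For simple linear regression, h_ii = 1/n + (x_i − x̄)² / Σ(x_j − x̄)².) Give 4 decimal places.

x̄ = (2 + 3 + 4 + 5 + 6 + 7 + 8)/7 = 5
Σ(x − x̄)² = 9 + 4 + 1 + 0 + 1 + 4 + 9 = 28
h = 1/7 + (1)²/28 = 0.142857 + 0.0357143 = 0.1786

h = 0.1786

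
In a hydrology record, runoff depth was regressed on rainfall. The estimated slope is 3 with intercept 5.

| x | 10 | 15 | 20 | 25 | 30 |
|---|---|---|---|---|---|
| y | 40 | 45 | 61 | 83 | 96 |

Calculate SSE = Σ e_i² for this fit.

x=10: ŷ = 5 + 3·10 = 35; e = 40 − 35 = 5
x=15: ŷ = 5 + 3·15 = 50; e = 45 − 50 = -5
x=20: ŷ = 5 + 3·20 = 65; e = 61 − 65 = -4
x=25: ŷ = 5 + 3·25 = 80; e = 83 − 80 = 3
x=30: ŷ = 5 + 3·30 = 95; e = 96 − 95 = 1
SSE = 25 + 25 + 16 + 9 + 1 = 76

SSE = 76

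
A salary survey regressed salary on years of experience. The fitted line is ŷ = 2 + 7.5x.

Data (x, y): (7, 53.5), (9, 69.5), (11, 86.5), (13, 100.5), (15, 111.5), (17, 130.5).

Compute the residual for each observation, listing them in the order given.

x=7: ŷ = 2 + 7.5·7 = 54.5; e = 53.5 − 54.5 = -1
x=9: ŷ = 2 + 7.5·9 = 69.5; e = 69.5 − 69.5 = 0
x=11: ŷ = 2 + 7.5·11 = 84.5; e = 86.5 − 84.5 = 2
x=13: ŷ = 2 + 7.5·13 = 99.5; e = 100.5 − 99.5 = 1
x=15: ŷ = 2 + 7.5·15 = 114.5; e = 111.5 − 114.5 = -3
x=17: ŷ = 2 + 7.5·17 = 129.5; e = 130.5 − 129.5 = 1

-1, 0, 2, 1, -3, 1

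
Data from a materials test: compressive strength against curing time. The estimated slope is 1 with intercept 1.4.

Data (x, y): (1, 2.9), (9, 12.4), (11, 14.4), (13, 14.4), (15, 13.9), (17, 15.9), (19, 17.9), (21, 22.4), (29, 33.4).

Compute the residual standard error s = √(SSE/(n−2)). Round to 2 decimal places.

x=1: ŷ = 1.4 + 1 = 2.4; r = 2.9 − 2.4 = 0.5
x=9: ŷ = 1.4 + 9 = 10.4; r = 12.4 − 10.4 = 2
x=11: ŷ = 1.4 + 11 = 12.4; r = 14.4 − 12.4 = 2
x=13: ŷ = 1.4 + 13 = 14.4; r = 14.4 − 14.4 = 0
x=15: ŷ = 1.4 + 15 = 16.4; r = 13.9 − 16.4 = -2.5
x=17: ŷ = 1.4 + 17 = 18.4; r = 15.9 − 18.4 = -2.5
x=19: ŷ = 1.4 + 19 = 20.4; r = 17.9 − 20.4 = -2.5
x=21: ŷ = 1.4 + 21 = 22.4; r = 22.4 − 22.4 = 0
x=29: ŷ = 1.4 + 29 = 30.4; r = 33.4 − 30.4 = 3
SSE = 0.25 + 4 + 4 + 0 + 6.25 + 6.25 + 6.25 + 0 + 9 = 36
s = √(36/7) = √5.14286 ≈ 2.27

s = 2.27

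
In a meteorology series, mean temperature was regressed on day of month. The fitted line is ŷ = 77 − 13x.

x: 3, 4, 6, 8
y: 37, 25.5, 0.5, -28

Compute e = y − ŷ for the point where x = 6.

ŷ = 77 − 13·6 = -1
e = 0.5 − (-1) = 1.5

e = 1.5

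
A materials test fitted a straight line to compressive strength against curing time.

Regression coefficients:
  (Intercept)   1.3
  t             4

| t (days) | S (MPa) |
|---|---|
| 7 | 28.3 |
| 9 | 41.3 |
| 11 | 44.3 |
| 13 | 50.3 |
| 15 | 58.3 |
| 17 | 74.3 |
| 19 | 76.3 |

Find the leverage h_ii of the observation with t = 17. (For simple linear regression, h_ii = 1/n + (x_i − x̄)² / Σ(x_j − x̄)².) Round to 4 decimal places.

t̄ = (7 + 9 + 11 + 13 + 15 + 17 + 19)/7 = 13
Σ(t − t̄)² = 36 + 16 + 4 + 0 + 4 + 16 + 36 = 112
h = 1/7 + (4)²/112 = 0.142857 + 0.142857 = 0.2857

h = 0.2857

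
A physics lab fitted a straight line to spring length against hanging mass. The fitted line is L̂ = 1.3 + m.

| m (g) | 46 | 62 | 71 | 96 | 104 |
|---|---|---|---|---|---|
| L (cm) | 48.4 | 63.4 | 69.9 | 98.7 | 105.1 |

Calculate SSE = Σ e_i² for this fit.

m=46: L̂ = 1.3 + 46 = 47.3; e = 48.4 − 47.3 = 1.1
m=62: L̂ = 1.3 + 62 = 63.3; e = 63.4 − 63.3 = 0.1
m=71: L̂ = 1.3 + 71 = 72.3; e = 69.9 − 72.3 = -2.4
m=96: L̂ = 1.3 + 96 = 97.3; e = 98.7 − 97.3 = 1.4
m=104: L̂ = 1.3 + 104 = 105.3; e = 105.1 − 105.3 = -0.2
SSE = 1.21 + 0.01 + 5.76 + 1.96 + 0.04 = 8.98

SSE = 8.98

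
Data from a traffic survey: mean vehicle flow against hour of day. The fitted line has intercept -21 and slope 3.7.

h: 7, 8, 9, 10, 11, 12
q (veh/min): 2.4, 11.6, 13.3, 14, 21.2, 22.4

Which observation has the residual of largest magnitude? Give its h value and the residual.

h=7: ŷ = -21 + 3.7·7 = 4.9; e = 2.4 − 4.9 = -2.5
h=8: ŷ = -21 + 3.7·8 = 8.6; e = 11.6 − 8.6 = 3
h=9: ŷ = -21 + 3.7·9 = 12.3; e = 13.3 − 12.3 = 1
h=10: ŷ = -21 + 3.7·10 = 16; e = 14 − 16 = -2
h=11: ŷ = -21 + 3.7·11 = 19.7; e = 21.2 − 19.7 = 1.5
h=12: ŷ = -21 + 3.7·12 = 23.4; e = 22.4 − 23.4 = -1
Largest |e| is 3 at h = 8, residual 3.

h = 8, e = 3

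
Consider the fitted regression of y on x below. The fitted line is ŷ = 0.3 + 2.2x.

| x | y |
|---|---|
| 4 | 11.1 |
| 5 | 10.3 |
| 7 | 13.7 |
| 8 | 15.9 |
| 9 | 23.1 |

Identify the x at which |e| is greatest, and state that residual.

x=4: ŷ = 0.3 + 2.2·4 = 9.1; e = 11.1 − 9.1 = 2
x=5: ŷ = 0.3 + 2.2·5 = 11.3; e = 10.3 − 11.3 = -1
x=7: ŷ = 0.3 + 2.2·7 = 15.7; e = 13.7 − 15.7 = -2
x=8: ŷ = 0.3 + 2.2·8 = 17.9; e = 15.9 − 17.9 = -2
x=9: ŷ = 0.3 + 2.2·9 = 20.1; e = 23.1 − 20.1 = 3
Largest |e| is 3 at x = 9, residual 3.

x = 9, e = 3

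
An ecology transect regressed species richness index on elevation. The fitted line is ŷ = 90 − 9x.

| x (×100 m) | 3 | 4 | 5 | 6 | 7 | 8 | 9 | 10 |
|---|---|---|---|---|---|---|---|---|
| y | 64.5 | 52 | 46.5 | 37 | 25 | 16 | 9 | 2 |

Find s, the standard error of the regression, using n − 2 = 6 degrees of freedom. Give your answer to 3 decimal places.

x=3: ŷ = 90 − 9·3 = 63; r = 64.5 − 63 = 1.5
x=4: ŷ = 90 − 9·4 = 54; r = 52 − 54 = -2
x=5: ŷ = 90 − 9·5 = 45; r = 46.5 − 45 = 1.5
x=6: ŷ = 90 − 9·6 = 36; r = 37 − 36 = 1
x=7: ŷ = 90 − 9·7 = 27; r = 25 − 27 = -2
x=8: ŷ = 90 − 9·8 = 18; r = 16 − 18 = -2
x=9: ŷ = 90 − 9·9 = 9; r = 9 − 9 = 0
x=10: ŷ = 90 − 9·10 = 0; r = 2 − 0 = 2
SSE = 2.25 + 4 + 2.25 + 1 + 4 + 4 + 0 + 4 = 21.5
s = √(21.5/6) = √3.58333 ≈ 1.893

s = 1.893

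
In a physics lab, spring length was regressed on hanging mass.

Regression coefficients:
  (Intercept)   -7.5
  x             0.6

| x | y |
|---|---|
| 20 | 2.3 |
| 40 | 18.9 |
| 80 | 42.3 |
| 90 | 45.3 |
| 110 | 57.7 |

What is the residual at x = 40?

ŷ = -7.5 + 0.6·40 = 16.5
e = 18.9 − 16.5 = 2.4

e = 2.4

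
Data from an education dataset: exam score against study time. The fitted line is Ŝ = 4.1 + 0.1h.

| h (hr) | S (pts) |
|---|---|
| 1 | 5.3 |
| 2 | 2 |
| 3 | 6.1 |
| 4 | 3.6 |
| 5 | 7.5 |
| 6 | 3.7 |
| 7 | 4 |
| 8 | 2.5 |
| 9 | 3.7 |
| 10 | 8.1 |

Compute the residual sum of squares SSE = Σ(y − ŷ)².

h=1: Ŝ = 4.1 + 0.1·1 = 4.2; e = 5.3 − 4.2 = 1.1
h=2: Ŝ = 4.1 + 0.1·2 = 4.3; e = 2 − 4.3 = -2.3
h=3: Ŝ = 4.1 + 0.1·3 = 4.4; e = 6.1 − 4.4 = 1.7
h=4: Ŝ = 4.1 + 0.1·4 = 4.5; e = 3.6 − 4.5 = -0.9
h=5: Ŝ = 4.1 + 0.1·5 = 4.6; e = 7.5 − 4.6 = 2.9
h=6: Ŝ = 4.1 + 0.1·6 = 4.7; e = 3.7 − 4.7 = -1
h=7: Ŝ = 4.1 + 0.1·7 = 4.8; e = 4 − 4.8 = -0.8
h=8: Ŝ = 4.1 + 0.1·8 = 4.9; e = 2.5 − 4.9 = -2.4
h=9: Ŝ = 4.1 + 0.1·9 = 5; e = 3.7 − 5 = -1.3
h=10: Ŝ = 4.1 + 0.1·10 = 5.1; e = 8.1 − 5.1 = 3
SSE = 1.21 + 5.29 + 2.89 + 0.81 + 8.41 + 1 + 0.64 + 5.76 + 1.69 + 9 = 36.7

SSE = 36.7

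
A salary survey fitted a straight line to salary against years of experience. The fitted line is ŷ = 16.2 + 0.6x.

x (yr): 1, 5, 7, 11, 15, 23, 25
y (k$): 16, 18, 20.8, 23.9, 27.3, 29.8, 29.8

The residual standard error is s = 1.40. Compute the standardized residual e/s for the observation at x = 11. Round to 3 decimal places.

ŷ = 16.2 + 0.6·11 = 22.8
e = 23.9 − 22.8 = 1.1
e/s = 1.1 / 1.40 = 0.786

0.786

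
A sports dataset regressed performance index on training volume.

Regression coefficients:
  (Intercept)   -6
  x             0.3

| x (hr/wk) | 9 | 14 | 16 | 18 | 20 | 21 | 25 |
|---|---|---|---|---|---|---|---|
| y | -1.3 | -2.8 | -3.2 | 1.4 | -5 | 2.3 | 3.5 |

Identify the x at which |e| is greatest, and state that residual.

x = 20, e = -5

x=9: ŷ = -6 + 0.3·9 = -3.3; e = -1.3 − (-3.3) = 2
x=14: ŷ = -6 + 0.3·14 = -1.8; e = -2.8 − (-1.8) = -1
x=16: ŷ = -6 + 0.3·16 = -1.2; e = -3.2 − (-1.2) = -2
x=18: ŷ = -6 + 0.3·18 = -0.6; e = 1.4 − (-0.6) = 2
x=20: ŷ = -6 + 0.3·20 = 0; e = -5 − 0 = -5
x=21: ŷ = -6 + 0.3·21 = 0.3; e = 2.3 − 0.3 = 2
x=25: ŷ = -6 + 0.3·25 = 1.5; e = 3.5 − 1.5 = 2
Largest |e| is 5 at x = 20, residual -5.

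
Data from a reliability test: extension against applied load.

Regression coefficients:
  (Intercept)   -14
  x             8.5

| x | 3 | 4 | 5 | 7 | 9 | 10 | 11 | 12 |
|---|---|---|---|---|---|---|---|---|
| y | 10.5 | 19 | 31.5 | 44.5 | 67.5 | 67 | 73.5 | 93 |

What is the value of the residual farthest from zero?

x=3: ŷ = -14 + 8.5·3 = 11.5; e = 10.5 − 11.5 = -1
x=4: ŷ = -14 + 8.5·4 = 20; e = 19 − 20 = -1
x=5: ŷ = -14 + 8.5·5 = 28.5; e = 31.5 − 28.5 = 3
x=7: ŷ = -14 + 8.5·7 = 45.5; e = 44.5 − 45.5 = -1
x=9: ŷ = -14 + 8.5·9 = 62.5; e = 67.5 − 62.5 = 5
x=10: ŷ = -14 + 8.5·10 = 71; e = 67 − 71 = -4
x=11: ŷ = -14 + 8.5·11 = 79.5; e = 73.5 − 79.5 = -6
x=12: ŷ = -14 + 8.5·12 = 88; e = 93 − 88 = 5
Largest |e| is 6 at x = 11, residual -6.

e = -6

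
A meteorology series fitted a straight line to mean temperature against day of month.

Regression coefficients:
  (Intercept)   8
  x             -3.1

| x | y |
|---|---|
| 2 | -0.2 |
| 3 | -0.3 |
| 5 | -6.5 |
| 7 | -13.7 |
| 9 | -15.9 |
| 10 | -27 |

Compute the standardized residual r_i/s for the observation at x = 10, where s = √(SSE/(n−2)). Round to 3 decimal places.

x=2: ŷ = 8 − 3.1·2 = 1.8; r = -0.2 − 1.8 = -2
x=3: ŷ = 8 − 3.1·3 = -1.3; r = -0.3 − (-1.3) = 1
x=5: ŷ = 8 − 3.1·5 = -7.5; r = -6.5 − (-7.5) = 1
x=7: ŷ = 8 − 3.1·7 = -13.7; r = -13.7 − (-13.7) = 0
x=9: ŷ = 8 − 3.1·9 = -19.9; r = -15.9 − (-19.9) = 4
x=10: ŷ = 8 − 3.1·10 = -23; r = -27 − (-23) = -4
SSE = 4 + 1 + 1 + 0 + 16 + 16 = 38
s = √(38/4) = 3.08221
r/s = -4 / 3.08221 = -1.298

-1.298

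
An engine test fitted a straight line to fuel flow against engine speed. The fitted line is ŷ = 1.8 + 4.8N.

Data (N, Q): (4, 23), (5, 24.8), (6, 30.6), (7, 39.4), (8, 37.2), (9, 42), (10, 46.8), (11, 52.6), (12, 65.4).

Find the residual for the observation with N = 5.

e = -1

ŷ = 1.8 + 4.8·5 = 25.8
e = 24.8 − 25.8 = -1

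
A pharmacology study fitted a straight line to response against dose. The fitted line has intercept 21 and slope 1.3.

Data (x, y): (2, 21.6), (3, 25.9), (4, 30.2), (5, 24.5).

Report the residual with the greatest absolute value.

x=2: ŷ = 21 + 1.3·2 = 23.6; e = 21.6 − 23.6 = -2
x=3: ŷ = 21 + 1.3·3 = 24.9; e = 25.9 − 24.9 = 1
x=4: ŷ = 21 + 1.3·4 = 26.2; e = 30.2 − 26.2 = 4
x=5: ŷ = 21 + 1.3·5 = 27.5; e = 24.5 − 27.5 = -3
Largest |e| is 4 at x = 4, residual 4.

e = 4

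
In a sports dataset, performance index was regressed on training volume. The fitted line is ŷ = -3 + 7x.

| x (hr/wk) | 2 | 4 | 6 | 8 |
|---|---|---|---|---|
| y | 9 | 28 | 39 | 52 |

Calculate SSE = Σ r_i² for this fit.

SSE = 14

x=2: ŷ = -3 + 7·2 = 11; r = 9 − 11 = -2
x=4: ŷ = -3 + 7·4 = 25; r = 28 − 25 = 3
x=6: ŷ = -3 + 7·6 = 39; r = 39 − 39 = 0
x=8: ŷ = -3 + 7·8 = 53; r = 52 − 53 = -1
SSE = 4 + 9 + 0 + 1 = 14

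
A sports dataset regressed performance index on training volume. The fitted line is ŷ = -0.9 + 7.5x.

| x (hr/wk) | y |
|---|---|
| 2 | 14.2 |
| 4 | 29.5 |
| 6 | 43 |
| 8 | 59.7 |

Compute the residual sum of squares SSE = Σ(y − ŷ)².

SSE = 1.74

x=2: ŷ = -0.9 + 7.5·2 = 14.1; e = 14.2 − 14.1 = 0.1
x=4: ŷ = -0.9 + 7.5·4 = 29.1; e = 29.5 − 29.1 = 0.4
x=6: ŷ = -0.9 + 7.5·6 = 44.1; e = 43 − 44.1 = -1.1
x=8: ŷ = -0.9 + 7.5·8 = 59.1; e = 59.7 − 59.1 = 0.6
SSE = 0.01 + 0.16 + 1.21 + 0.36 = 1.74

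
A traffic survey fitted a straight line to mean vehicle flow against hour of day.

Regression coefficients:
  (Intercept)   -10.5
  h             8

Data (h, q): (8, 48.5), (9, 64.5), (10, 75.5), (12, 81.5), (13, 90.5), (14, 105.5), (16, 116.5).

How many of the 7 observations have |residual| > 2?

h=8: q̂ = -10.5 + 8·8 = 53.5; r = 48.5 − 53.5 = -5
h=9: q̂ = -10.5 + 8·9 = 61.5; r = 64.5 − 61.5 = 3
h=10: q̂ = -10.5 + 8·10 = 69.5; r = 75.5 − 69.5 = 6
h=12: q̂ = -10.5 + 8·12 = 85.5; r = 81.5 − 85.5 = -4
h=13: q̂ = -10.5 + 8·13 = 93.5; r = 90.5 − 93.5 = -3
h=14: q̂ = -10.5 + 8·14 = 101.5; r = 105.5 − 101.5 = 4
h=16: q̂ = -10.5 + 8·16 = 117.5; r = 116.5 − 117.5 = -1
|r| > 2: h=8 (|r|=5), h=9 (|r|=3), h=10 (|r|=6), h=12 (|r|=4), h=13 (|r|=3), h=14 (|r|=4) → 6

6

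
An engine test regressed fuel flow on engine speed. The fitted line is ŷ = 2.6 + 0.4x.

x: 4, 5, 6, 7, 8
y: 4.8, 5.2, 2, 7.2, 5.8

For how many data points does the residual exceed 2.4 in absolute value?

x=4: ŷ = 2.6 + 0.4·4 = 4.2; r = 4.8 − 4.2 = 0.6
x=5: ŷ = 2.6 + 0.4·5 = 4.6; r = 5.2 − 4.6 = 0.6
x=6: ŷ = 2.6 + 0.4·6 = 5; r = 2 − 5 = -3
x=7: ŷ = 2.6 + 0.4·7 = 5.4; r = 7.2 − 5.4 = 1.8
x=8: ŷ = 2.6 + 0.4·8 = 5.8; r = 5.8 − 5.8 = 0
|r| > 2.4: x=6 (|r|=3) → 1

1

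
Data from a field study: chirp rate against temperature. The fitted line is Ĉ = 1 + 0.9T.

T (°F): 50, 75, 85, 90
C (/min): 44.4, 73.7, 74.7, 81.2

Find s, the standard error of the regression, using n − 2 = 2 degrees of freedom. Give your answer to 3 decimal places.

s = 4.363

T=50: Ĉ = 1 + 0.9·50 = 46; r = 44.4 − 46 = -1.6
T=75: Ĉ = 1 + 0.9·75 = 68.5; r = 73.7 − 68.5 = 5.2
T=85: Ĉ = 1 + 0.9·85 = 77.5; r = 74.7 − 77.5 = -2.8
T=90: Ĉ = 1 + 0.9·90 = 82; r = 81.2 − 82 = -0.8
SSE = 2.56 + 27.04 + 7.84 + 0.64 = 38.08
s = √(38.08/2) = √19.04 ≈ 4.363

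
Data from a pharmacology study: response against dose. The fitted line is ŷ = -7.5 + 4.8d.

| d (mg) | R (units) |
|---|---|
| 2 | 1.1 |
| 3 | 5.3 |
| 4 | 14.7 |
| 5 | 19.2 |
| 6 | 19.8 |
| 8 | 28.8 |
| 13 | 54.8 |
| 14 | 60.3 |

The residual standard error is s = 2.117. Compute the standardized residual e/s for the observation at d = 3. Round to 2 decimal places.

-0.76

ŷ = -7.5 + 4.8·3 = 6.9
e = 5.3 − 6.9 = -1.6
e/s = -1.6 / 2.117 = -0.76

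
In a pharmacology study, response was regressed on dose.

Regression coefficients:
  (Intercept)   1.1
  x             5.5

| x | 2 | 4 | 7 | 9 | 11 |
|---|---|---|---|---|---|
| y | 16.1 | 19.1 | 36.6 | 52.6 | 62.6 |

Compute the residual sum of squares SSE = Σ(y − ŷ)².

SSE = 46

x=2: ŷ = 1.1 + 5.5·2 = 12.1; e = 16.1 − 12.1 = 4
x=4: ŷ = 1.1 + 5.5·4 = 23.1; e = 19.1 − 23.1 = -4
x=7: ŷ = 1.1 + 5.5·7 = 39.6; e = 36.6 − 39.6 = -3
x=9: ŷ = 1.1 + 5.5·9 = 50.6; e = 52.6 − 50.6 = 2
x=11: ŷ = 1.1 + 5.5·11 = 61.6; e = 62.6 − 61.6 = 1
SSE = 16 + 16 + 9 + 4 + 1 = 46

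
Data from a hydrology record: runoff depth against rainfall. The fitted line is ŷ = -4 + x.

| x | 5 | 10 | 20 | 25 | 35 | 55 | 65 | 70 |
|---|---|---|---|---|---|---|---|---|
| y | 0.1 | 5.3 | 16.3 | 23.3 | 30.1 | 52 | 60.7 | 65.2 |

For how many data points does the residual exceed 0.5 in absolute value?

6

x=5: ŷ = -4 + 5 = 1; r = 0.1 − 1 = -0.9
x=10: ŷ = -4 + 10 = 6; r = 5.3 − 6 = -0.7
x=20: ŷ = -4 + 20 = 16; r = 16.3 − 16 = 0.3
x=25: ŷ = -4 + 25 = 21; r = 23.3 − 21 = 2.3
x=35: ŷ = -4 + 35 = 31; r = 30.1 − 31 = -0.9
x=55: ŷ = -4 + 55 = 51; r = 52 − 51 = 1
x=65: ŷ = -4 + 65 = 61; r = 60.7 − 61 = -0.3
x=70: ŷ = -4 + 70 = 66; r = 65.2 − 66 = -0.8
|r| > 0.5: x=5 (|r|=0.9), x=10 (|r|=0.7), x=25 (|r|=2.3), x=35 (|r|=0.9), x=55 (|r|=1), x=70 (|r|=0.8) → 6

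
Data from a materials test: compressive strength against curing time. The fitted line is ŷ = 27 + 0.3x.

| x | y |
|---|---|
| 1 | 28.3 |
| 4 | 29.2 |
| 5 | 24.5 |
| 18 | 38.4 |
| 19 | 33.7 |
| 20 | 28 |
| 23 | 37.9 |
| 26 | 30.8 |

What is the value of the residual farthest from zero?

r = 6

x=1: ŷ = 27 + 0.3·1 = 27.3; r = 28.3 − 27.3 = 1
x=4: ŷ = 27 + 0.3·4 = 28.2; r = 29.2 − 28.2 = 1
x=5: ŷ = 27 + 0.3·5 = 28.5; r = 24.5 − 28.5 = -4
x=18: ŷ = 27 + 0.3·18 = 32.4; r = 38.4 − 32.4 = 6
x=19: ŷ = 27 + 0.3·19 = 32.7; r = 33.7 − 32.7 = 1
x=20: ŷ = 27 + 0.3·20 = 33; r = 28 − 33 = -5
x=23: ŷ = 27 + 0.3·23 = 33.9; r = 37.9 − 33.9 = 4
x=26: ŷ = 27 + 0.3·26 = 34.8; r = 30.8 − 34.8 = -4
Largest |r| is 6 at x = 18, residual 6.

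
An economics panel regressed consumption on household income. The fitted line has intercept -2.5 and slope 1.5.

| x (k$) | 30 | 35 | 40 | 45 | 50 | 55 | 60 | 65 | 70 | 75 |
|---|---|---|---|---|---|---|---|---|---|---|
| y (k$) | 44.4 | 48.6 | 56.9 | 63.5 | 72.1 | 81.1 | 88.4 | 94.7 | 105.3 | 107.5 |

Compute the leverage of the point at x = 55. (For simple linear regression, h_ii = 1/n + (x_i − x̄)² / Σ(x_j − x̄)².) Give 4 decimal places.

h = 0.1030

x̄ = (30 + 35 + 40 + 45 + 50 + 55 + 60 + 65 + 70 + 75)/10 = 52.5
Σ(x − x̄)² = 506.25 + 306.25 + 156.25 + 56.25 + 6.25 + 6.25 + 56.25 + 156.25 + 306.25 + 506.25 = 2062.5
h = 1/10 + (2.5)²/2062.5 = 0.1 + 0.0030303 = 0.1030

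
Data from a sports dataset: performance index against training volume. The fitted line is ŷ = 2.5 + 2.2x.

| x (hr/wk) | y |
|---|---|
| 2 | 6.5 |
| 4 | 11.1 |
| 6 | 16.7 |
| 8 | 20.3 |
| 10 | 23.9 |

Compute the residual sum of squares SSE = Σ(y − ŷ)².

x=2: ŷ = 2.5 + 2.2·2 = 6.9; e = 6.5 − 6.9 = -0.4
x=4: ŷ = 2.5 + 2.2·4 = 11.3; e = 11.1 − 11.3 = -0.2
x=6: ŷ = 2.5 + 2.2·6 = 15.7; e = 16.7 − 15.7 = 1
x=8: ŷ = 2.5 + 2.2·8 = 20.1; e = 20.3 − 20.1 = 0.2
x=10: ŷ = 2.5 + 2.2·10 = 24.5; e = 23.9 − 24.5 = -0.6
SSE = 0.16 + 0.04 + 1 + 0.04 + 0.36 = 1.6

SSE = 1.6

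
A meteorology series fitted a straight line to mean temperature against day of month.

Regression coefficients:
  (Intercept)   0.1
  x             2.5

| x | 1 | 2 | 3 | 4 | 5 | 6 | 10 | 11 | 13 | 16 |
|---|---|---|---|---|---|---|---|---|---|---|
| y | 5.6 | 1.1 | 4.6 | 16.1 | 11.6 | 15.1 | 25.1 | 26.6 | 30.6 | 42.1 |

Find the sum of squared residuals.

SSE = 80

x=1: ŷ = 0.1 + 2.5·1 = 2.6; r = 5.6 − 2.6 = 3
x=2: ŷ = 0.1 + 2.5·2 = 5.1; r = 1.1 − 5.1 = -4
x=3: ŷ = 0.1 + 2.5·3 = 7.6; r = 4.6 − 7.6 = -3
x=4: ŷ = 0.1 + 2.5·4 = 10.1; r = 16.1 − 10.1 = 6
x=5: ŷ = 0.1 + 2.5·5 = 12.6; r = 11.6 − 12.6 = -1
x=6: ŷ = 0.1 + 2.5·6 = 15.1; r = 15.1 − 15.1 = 0
x=10: ŷ = 0.1 + 2.5·10 = 25.1; r = 25.1 − 25.1 = 0
x=11: ŷ = 0.1 + 2.5·11 = 27.6; r = 26.6 − 27.6 = -1
x=13: ŷ = 0.1 + 2.5·13 = 32.6; r = 30.6 − 32.6 = -2
x=16: ŷ = 0.1 + 2.5·16 = 40.1; r = 42.1 − 40.1 = 2
SSE = 9 + 16 + 9 + 36 + 1 + 0 + 0 + 1 + 4 + 4 = 80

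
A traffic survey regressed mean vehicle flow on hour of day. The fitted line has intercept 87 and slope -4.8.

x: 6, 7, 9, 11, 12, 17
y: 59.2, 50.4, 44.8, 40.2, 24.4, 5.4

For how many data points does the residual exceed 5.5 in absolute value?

x=6: ŷ = 87 − 4.8·6 = 58.2; e = 59.2 − 58.2 = 1
x=7: ŷ = 87 − 4.8·7 = 53.4; e = 50.4 − 53.4 = -3
x=9: ŷ = 87 − 4.8·9 = 43.8; e = 44.8 − 43.8 = 1
x=11: ŷ = 87 − 4.8·11 = 34.2; e = 40.2 − 34.2 = 6
x=12: ŷ = 87 − 4.8·12 = 29.4; e = 24.4 − 29.4 = -5
x=17: ŷ = 87 − 4.8·17 = 5.4; e = 5.4 − 5.4 = 0
|e| > 5.5: x=11 (|e|=6) → 1

1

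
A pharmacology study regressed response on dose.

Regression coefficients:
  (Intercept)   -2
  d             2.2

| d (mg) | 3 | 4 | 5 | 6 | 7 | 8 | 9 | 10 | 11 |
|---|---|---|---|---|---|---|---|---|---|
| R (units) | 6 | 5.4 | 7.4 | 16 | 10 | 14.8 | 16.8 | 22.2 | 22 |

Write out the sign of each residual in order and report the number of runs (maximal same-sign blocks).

6 runs

d=3: R̂ = -2 + 2.2·3 = 4.6; e = 6 − 4.6 = 1.4
d=4: R̂ = -2 + 2.2·4 = 6.8; e = 5.4 − 6.8 = -1.4
d=5: R̂ = -2 + 2.2·5 = 9; e = 7.4 − 9 = -1.6
d=6: R̂ = -2 + 2.2·6 = 11.2; e = 16 − 11.2 = 4.8
d=7: R̂ = -2 + 2.2·7 = 13.4; e = 10 − 13.4 = -3.4
d=8: R̂ = -2 + 2.2·8 = 15.6; e = 14.8 − 15.6 = -0.8
d=9: R̂ = -2 + 2.2·9 = 17.8; e = 16.8 − 17.8 = -1
d=10: R̂ = -2 + 2.2·10 = 20; e = 22.2 − 20 = 2.2
d=11: R̂ = -2 + 2.2·11 = 22.2; e = 22 − 22.2 = -0.2
Signs: + − − + − − − + −
Runs: +×1, −×2, +×1, −×3, +×1, −×1 → 6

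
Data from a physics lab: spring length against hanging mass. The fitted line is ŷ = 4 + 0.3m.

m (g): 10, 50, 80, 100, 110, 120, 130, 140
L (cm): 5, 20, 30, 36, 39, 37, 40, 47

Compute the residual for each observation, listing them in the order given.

m=10: ŷ = 4 + 0.3·10 = 7; e = 5 − 7 = -2
m=50: ŷ = 4 + 0.3·50 = 19; e = 20 − 19 = 1
m=80: ŷ = 4 + 0.3·80 = 28; e = 30 − 28 = 2
m=100: ŷ = 4 + 0.3·100 = 34; e = 36 − 34 = 2
m=110: ŷ = 4 + 0.3·110 = 37; e = 39 − 37 = 2
m=120: ŷ = 4 + 0.3·120 = 40; e = 37 − 40 = -3
m=130: ŷ = 4 + 0.3·130 = 43; e = 40 − 43 = -3
m=140: ŷ = 4 + 0.3·140 = 46; e = 47 − 46 = 1

-2, 1, 2, 2, 2, -3, -3, 1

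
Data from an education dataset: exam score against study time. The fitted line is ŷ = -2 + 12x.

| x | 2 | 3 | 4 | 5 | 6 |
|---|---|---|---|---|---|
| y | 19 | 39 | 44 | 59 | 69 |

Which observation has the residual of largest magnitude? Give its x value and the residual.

x = 3, e = 5

x=2: ŷ = -2 + 12·2 = 22; e = 19 − 22 = -3
x=3: ŷ = -2 + 12·3 = 34; e = 39 − 34 = 5
x=4: ŷ = -2 + 12·4 = 46; e = 44 − 46 = -2
x=5: ŷ = -2 + 12·5 = 58; e = 59 − 58 = 1
x=6: ŷ = -2 + 12·6 = 70; e = 69 − 70 = -1
Largest |e| is 5 at x = 3, residual 5.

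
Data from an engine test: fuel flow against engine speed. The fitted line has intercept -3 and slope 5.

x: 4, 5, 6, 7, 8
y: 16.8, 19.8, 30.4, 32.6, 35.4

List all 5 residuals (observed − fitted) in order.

x=4: ŷ = -3 + 5·4 = 17; r = 16.8 − 17 = -0.2
x=5: ŷ = -3 + 5·5 = 22; r = 19.8 − 22 = -2.2
x=6: ŷ = -3 + 5·6 = 27; r = 30.4 − 27 = 3.4
x=7: ŷ = -3 + 5·7 = 32; r = 32.6 − 32 = 0.6
x=8: ŷ = -3 + 5·8 = 37; r = 35.4 − 37 = -1.6

-0.2, -2.2, 3.4, 0.6, -1.6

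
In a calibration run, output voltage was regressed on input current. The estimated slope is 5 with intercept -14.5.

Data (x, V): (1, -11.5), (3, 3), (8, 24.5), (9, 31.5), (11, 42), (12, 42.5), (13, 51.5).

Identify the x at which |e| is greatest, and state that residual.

x=1: V̂ = -14.5 + 5·1 = -9.5; e = -11.5 − (-9.5) = -2
x=3: V̂ = -14.5 + 5·3 = 0.5; e = 3 − 0.5 = 2.5
x=8: V̂ = -14.5 + 5·8 = 25.5; e = 24.5 − 25.5 = -1
x=9: V̂ = -14.5 + 5·9 = 30.5; e = 31.5 − 30.5 = 1
x=11: V̂ = -14.5 + 5·11 = 40.5; e = 42 − 40.5 = 1.5
x=12: V̂ = -14.5 + 5·12 = 45.5; e = 42.5 − 45.5 = -3
x=13: V̂ = -14.5 + 5·13 = 50.5; e = 51.5 − 50.5 = 1
Largest |e| is 3 at x = 12, residual -3.

x = 12, e = -3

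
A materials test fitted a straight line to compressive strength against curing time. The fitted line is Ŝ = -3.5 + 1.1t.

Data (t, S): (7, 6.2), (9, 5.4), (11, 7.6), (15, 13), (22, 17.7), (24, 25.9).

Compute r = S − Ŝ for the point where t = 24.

Ŝ = -3.5 + 1.1·24 = 22.9
r = 25.9 − 22.9 = 3

r = 3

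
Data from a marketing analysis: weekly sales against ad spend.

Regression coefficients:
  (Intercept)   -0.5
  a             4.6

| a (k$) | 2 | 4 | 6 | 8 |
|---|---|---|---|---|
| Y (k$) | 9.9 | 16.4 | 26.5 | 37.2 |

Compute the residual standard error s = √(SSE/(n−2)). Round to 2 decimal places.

a=2: ŷ = -0.5 + 4.6·2 = 8.7; e = 9.9 − 8.7 = 1.2
a=4: ŷ = -0.5 + 4.6·4 = 17.9; e = 16.4 − 17.9 = -1.5
a=6: ŷ = -0.5 + 4.6·6 = 27.1; e = 26.5 − 27.1 = -0.6
a=8: ŷ = -0.5 + 4.6·8 = 36.3; e = 37.2 − 36.3 = 0.9
SSE = 1.44 + 2.25 + 0.36 + 0.81 = 4.86
s = √(4.86/2) = √2.43 ≈ 1.56

s = 1.56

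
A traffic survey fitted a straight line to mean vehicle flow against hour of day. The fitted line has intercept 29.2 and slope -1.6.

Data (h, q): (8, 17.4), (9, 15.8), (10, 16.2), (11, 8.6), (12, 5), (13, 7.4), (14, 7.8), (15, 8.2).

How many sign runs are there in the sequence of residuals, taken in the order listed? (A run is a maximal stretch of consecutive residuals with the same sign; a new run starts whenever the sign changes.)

3 runs

h=8: q̂ = 29.2 − 1.6·8 = 16.4; e = 17.4 − 16.4 = 1
h=9: q̂ = 29.2 − 1.6·9 = 14.8; e = 15.8 − 14.8 = 1
h=10: q̂ = 29.2 − 1.6·10 = 13.2; e = 16.2 − 13.2 = 3
h=11: q̂ = 29.2 − 1.6·11 = 11.6; e = 8.6 − 11.6 = -3
h=12: q̂ = 29.2 − 1.6·12 = 10; e = 5 − 10 = -5
h=13: q̂ = 29.2 − 1.6·13 = 8.4; e = 7.4 − 8.4 = -1
h=14: q̂ = 29.2 − 1.6·14 = 6.8; e = 7.8 − 6.8 = 1
h=15: q̂ = 29.2 − 1.6·15 = 5.2; e = 8.2 − 5.2 = 3
Signs: + + + − − − + +
Runs: +×3, −×3, +×2 → 3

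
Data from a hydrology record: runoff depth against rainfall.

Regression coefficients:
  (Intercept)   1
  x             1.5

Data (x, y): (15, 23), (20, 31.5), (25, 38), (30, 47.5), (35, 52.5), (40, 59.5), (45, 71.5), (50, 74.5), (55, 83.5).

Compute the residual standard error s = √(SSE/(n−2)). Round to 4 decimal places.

x=15: ŷ = 1 + 1.5·15 = 23.5; r = 23 − 23.5 = -0.5
x=20: ŷ = 1 + 1.5·20 = 31; r = 31.5 − 31 = 0.5
x=25: ŷ = 1 + 1.5·25 = 38.5; r = 38 − 38.5 = -0.5
x=30: ŷ = 1 + 1.5·30 = 46; r = 47.5 − 46 = 1.5
x=35: ŷ = 1 + 1.5·35 = 53.5; r = 52.5 − 53.5 = -1
x=40: ŷ = 1 + 1.5·40 = 61; r = 59.5 − 61 = -1.5
x=45: ŷ = 1 + 1.5·45 = 68.5; r = 71.5 − 68.5 = 3
x=50: ŷ = 1 + 1.5·50 = 76; r = 74.5 − 76 = -1.5
x=55: ŷ = 1 + 1.5·55 = 83.5; r = 83.5 − 83.5 = 0
SSE = 0.25 + 0.25 + 0.25 + 2.25 + 1 + 2.25 + 9 + 2.25 + 0 = 17.5
s = √(17.5/7) = √2.5 ≈ 1.5811

s = 1.5811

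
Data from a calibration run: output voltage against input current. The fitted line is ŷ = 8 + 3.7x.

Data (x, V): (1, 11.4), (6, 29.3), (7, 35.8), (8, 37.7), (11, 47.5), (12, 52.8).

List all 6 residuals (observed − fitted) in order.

-0.3, -0.9, 1.9, 0.1, -1.2, 0.4

x=1: ŷ = 8 + 3.7·1 = 11.7; r = 11.4 − 11.7 = -0.3
x=6: ŷ = 8 + 3.7·6 = 30.2; r = 29.3 − 30.2 = -0.9
x=7: ŷ = 8 + 3.7·7 = 33.9; r = 35.8 − 33.9 = 1.9
x=8: ŷ = 8 + 3.7·8 = 37.6; r = 37.7 − 37.6 = 0.1
x=11: ŷ = 8 + 3.7·11 = 48.7; r = 47.5 − 48.7 = -1.2
x=12: ŷ = 8 + 3.7·12 = 52.4; r = 52.8 − 52.4 = 0.4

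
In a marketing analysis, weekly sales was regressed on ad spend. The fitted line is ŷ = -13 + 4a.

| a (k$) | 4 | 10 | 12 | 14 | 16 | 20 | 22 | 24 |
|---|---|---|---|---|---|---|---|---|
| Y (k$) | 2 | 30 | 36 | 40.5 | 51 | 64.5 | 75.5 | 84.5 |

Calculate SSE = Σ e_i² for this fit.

SSE = 26

a=4: ŷ = -13 + 4·4 = 3; e = 2 − 3 = -1
a=10: ŷ = -13 + 4·10 = 27; e = 30 − 27 = 3
a=12: ŷ = -13 + 4·12 = 35; e = 36 − 35 = 1
a=14: ŷ = -13 + 4·14 = 43; e = 40.5 − 43 = -2.5
a=16: ŷ = -13 + 4·16 = 51; e = 51 − 51 = 0
a=20: ŷ = -13 + 4·20 = 67; e = 64.5 − 67 = -2.5
a=22: ŷ = -13 + 4·22 = 75; e = 75.5 − 75 = 0.5
a=24: ŷ = -13 + 4·24 = 83; e = 84.5 − 83 = 1.5
SSE = 1 + 9 + 1 + 6.25 + 0 + 6.25 + 0.25 + 2.25 = 26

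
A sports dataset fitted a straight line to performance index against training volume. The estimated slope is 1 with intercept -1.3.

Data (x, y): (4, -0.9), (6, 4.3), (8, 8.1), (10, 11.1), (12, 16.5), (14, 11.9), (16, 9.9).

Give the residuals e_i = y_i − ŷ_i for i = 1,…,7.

-3.6, -0.4, 1.4, 2.4, 5.8, -0.8, -4.8

x=4: ŷ = -1.3 + 4 = 2.7; e = -0.9 − 2.7 = -3.6
x=6: ŷ = -1.3 + 6 = 4.7; e = 4.3 − 4.7 = -0.4
x=8: ŷ = -1.3 + 8 = 6.7; e = 8.1 − 6.7 = 1.4
x=10: ŷ = -1.3 + 10 = 8.7; e = 11.1 − 8.7 = 2.4
x=12: ŷ = -1.3 + 12 = 10.7; e = 16.5 − 10.7 = 5.8
x=14: ŷ = -1.3 + 14 = 12.7; e = 11.9 − 12.7 = -0.8
x=16: ŷ = -1.3 + 16 = 14.7; e = 9.9 − 14.7 = -4.8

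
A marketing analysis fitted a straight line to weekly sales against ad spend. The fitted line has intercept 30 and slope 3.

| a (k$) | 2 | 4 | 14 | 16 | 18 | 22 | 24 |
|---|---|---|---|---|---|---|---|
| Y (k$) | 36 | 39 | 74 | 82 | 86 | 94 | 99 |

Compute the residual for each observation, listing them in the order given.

0, -3, 2, 4, 2, -2, -3

a=2: Ŷ = 30 + 3·2 = 36; e = 36 − 36 = 0
a=4: Ŷ = 30 + 3·4 = 42; e = 39 − 42 = -3
a=14: Ŷ = 30 + 3·14 = 72; e = 74 − 72 = 2
a=16: Ŷ = 30 + 3·16 = 78; e = 82 − 78 = 4
a=18: Ŷ = 30 + 3·18 = 84; e = 86 − 84 = 2
a=22: Ŷ = 30 + 3·22 = 96; e = 94 − 96 = -2
a=24: Ŷ = 30 + 3·24 = 102; e = 99 − 102 = -3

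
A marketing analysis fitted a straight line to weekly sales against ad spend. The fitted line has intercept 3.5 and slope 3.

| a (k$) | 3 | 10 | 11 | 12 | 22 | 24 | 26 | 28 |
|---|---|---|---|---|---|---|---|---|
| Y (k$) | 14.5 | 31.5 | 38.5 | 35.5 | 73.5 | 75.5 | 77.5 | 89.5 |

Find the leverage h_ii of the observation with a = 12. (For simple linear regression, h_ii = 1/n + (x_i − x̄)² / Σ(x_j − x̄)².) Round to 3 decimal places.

h = 0.168

ā = (3 + 10 + 11 + 12 + 22 + 24 + 26 + 28)/8 = 17
Σ(a − ā)² = 196 + 49 + 36 + 25 + 25 + 49 + 81 + 121 = 582
h = 1/8 + (-5)²/582 = 0.125 + 0.0429553 = 0.168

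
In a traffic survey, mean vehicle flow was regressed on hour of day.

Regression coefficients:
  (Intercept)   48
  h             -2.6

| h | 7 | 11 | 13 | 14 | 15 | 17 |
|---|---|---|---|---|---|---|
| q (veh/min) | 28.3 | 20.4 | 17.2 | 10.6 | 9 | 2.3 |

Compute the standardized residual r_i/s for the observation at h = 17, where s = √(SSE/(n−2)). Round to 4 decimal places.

-0.7620

h=7: ŷ = 48 − 2.6·7 = 29.8; r = 28.3 − 29.8 = -1.5
h=11: ŷ = 48 − 2.6·11 = 19.4; r = 20.4 − 19.4 = 1
h=13: ŷ = 48 − 2.6·13 = 14.2; r = 17.2 − 14.2 = 3
h=14: ŷ = 48 − 2.6·14 = 11.6; r = 10.6 − 11.6 = -1
h=15: ŷ = 48 − 2.6·15 = 9; r = 9 − 9 = 0
h=17: ŷ = 48 − 2.6·17 = 3.8; r = 2.3 − 3.8 = -1.5
SSE = 2.25 + 1 + 9 + 1 + 0 + 2.25 = 15.5
s = √(15.5/4) = 1.9685
r/s = -1.5 / 1.9685 = -0.7620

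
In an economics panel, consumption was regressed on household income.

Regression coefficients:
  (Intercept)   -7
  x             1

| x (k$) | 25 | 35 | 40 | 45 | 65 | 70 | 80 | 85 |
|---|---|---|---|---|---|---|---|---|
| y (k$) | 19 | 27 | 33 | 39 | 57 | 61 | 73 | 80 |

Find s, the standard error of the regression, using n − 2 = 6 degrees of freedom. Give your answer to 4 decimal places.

s = 1.4142

x=25: ŷ = -7 + 25 = 18; e = 19 − 18 = 1
x=35: ŷ = -7 + 35 = 28; e = 27 − 28 = -1
x=40: ŷ = -7 + 40 = 33; e = 33 − 33 = 0
x=45: ŷ = -7 + 45 = 38; e = 39 − 38 = 1
x=65: ŷ = -7 + 65 = 58; e = 57 − 58 = -1
x=70: ŷ = -7 + 70 = 63; e = 61 − 63 = -2
x=80: ŷ = -7 + 80 = 73; e = 73 − 73 = 0
x=85: ŷ = -7 + 85 = 78; e = 80 − 78 = 2
SSE = 1 + 1 + 0 + 1 + 1 + 4 + 0 + 4 = 12
s = √(12/6) = √2 ≈ 1.4142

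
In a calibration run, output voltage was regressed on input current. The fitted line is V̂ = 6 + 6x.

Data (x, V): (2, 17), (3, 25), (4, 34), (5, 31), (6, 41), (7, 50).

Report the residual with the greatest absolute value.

x=2: V̂ = 6 + 6·2 = 18; e = 17 − 18 = -1
x=3: V̂ = 6 + 6·3 = 24; e = 25 − 24 = 1
x=4: V̂ = 6 + 6·4 = 30; e = 34 − 30 = 4
x=5: V̂ = 6 + 6·5 = 36; e = 31 − 36 = -5
x=6: V̂ = 6 + 6·6 = 42; e = 41 − 42 = -1
x=7: V̂ = 6 + 6·7 = 48; e = 50 − 48 = 2
Largest |e| is 5 at x = 5, residual -5.

e = -5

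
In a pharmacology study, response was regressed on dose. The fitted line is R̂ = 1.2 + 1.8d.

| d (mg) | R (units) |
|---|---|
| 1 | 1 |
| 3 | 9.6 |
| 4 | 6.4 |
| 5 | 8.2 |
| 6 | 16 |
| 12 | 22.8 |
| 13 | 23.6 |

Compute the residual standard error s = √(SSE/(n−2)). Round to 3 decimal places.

d=1: R̂ = 1.2 + 1.8·1 = 3; e = 1 − 3 = -2
d=3: R̂ = 1.2 + 1.8·3 = 6.6; e = 9.6 − 6.6 = 3
d=4: R̂ = 1.2 + 1.8·4 = 8.4; e = 6.4 − 8.4 = -2
d=5: R̂ = 1.2 + 1.8·5 = 10.2; e = 8.2 − 10.2 = -2
d=6: R̂ = 1.2 + 1.8·6 = 12; e = 16 − 12 = 4
d=12: R̂ = 1.2 + 1.8·12 = 22.8; e = 22.8 − 22.8 = 0
d=13: R̂ = 1.2 + 1.8·13 = 24.6; e = 23.6 − 24.6 = -1
SSE = 4 + 9 + 4 + 4 + 16 + 0 + 1 = 38
s = √(38/5) = √7.6 ≈ 2.757

s = 2.757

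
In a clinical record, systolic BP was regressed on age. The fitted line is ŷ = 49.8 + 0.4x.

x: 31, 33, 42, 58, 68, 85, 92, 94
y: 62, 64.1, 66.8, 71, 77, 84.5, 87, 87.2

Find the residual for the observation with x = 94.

r = -0.2

ŷ = 49.8 + 0.4·94 = 87.4
r = 87.2 − 87.4 = -0.2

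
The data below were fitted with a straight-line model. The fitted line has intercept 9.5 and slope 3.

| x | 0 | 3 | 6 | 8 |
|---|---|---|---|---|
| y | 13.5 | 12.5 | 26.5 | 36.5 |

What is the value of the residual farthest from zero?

x=0: ŷ = 9.5 + 3·0 = 9.5; r = 13.5 − 9.5 = 4
x=3: ŷ = 9.5 + 3·3 = 18.5; r = 12.5 − 18.5 = -6
x=6: ŷ = 9.5 + 3·6 = 27.5; r = 26.5 − 27.5 = -1
x=8: ŷ = 9.5 + 3·8 = 33.5; r = 36.5 − 33.5 = 3
Largest |r| is 6 at x = 3, residual -6.

r = -6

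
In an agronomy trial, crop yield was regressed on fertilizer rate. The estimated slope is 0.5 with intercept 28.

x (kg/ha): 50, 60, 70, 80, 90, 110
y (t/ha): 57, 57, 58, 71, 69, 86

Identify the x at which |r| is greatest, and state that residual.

x = 70, r = -5

x=50: ŷ = 28 + 0.5·50 = 53; r = 57 − 53 = 4
x=60: ŷ = 28 + 0.5·60 = 58; r = 57 − 58 = -1
x=70: ŷ = 28 + 0.5·70 = 63; r = 58 − 63 = -5
x=80: ŷ = 28 + 0.5·80 = 68; r = 71 − 68 = 3
x=90: ŷ = 28 + 0.5·90 = 73; r = 69 − 73 = -4
x=110: ŷ = 28 + 0.5·110 = 83; r = 86 − 83 = 3
Largest |r| is 5 at x = 70, residual -5.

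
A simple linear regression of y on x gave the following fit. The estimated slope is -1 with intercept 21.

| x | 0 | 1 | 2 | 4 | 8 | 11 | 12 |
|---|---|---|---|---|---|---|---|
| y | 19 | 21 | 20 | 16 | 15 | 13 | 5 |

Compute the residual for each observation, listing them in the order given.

-2, 1, 1, -1, 2, 3, -4

x=0: ŷ = 21 − 0 = 21; e = 19 − 21 = -2
x=1: ŷ = 21 − 1 = 20; e = 21 − 20 = 1
x=2: ŷ = 21 − 2 = 19; e = 20 − 19 = 1
x=4: ŷ = 21 − 4 = 17; e = 16 − 17 = -1
x=8: ŷ = 21 − 8 = 13; e = 15 − 13 = 2
x=11: ŷ = 21 − 11 = 10; e = 13 − 10 = 3
x=12: ŷ = 21 − 12 = 9; e = 5 − 9 = -4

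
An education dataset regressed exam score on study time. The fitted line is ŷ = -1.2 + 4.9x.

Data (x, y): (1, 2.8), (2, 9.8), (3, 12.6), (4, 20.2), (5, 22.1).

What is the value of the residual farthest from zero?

r = 1.8

x=1: ŷ = -1.2 + 4.9·1 = 3.7; r = 2.8 − 3.7 = -0.9
x=2: ŷ = -1.2 + 4.9·2 = 8.6; r = 9.8 − 8.6 = 1.2
x=3: ŷ = -1.2 + 4.9·3 = 13.5; r = 12.6 − 13.5 = -0.9
x=4: ŷ = -1.2 + 4.9·4 = 18.4; r = 20.2 − 18.4 = 1.8
x=5: ŷ = -1.2 + 4.9·5 = 23.3; r = 22.1 − 23.3 = -1.2
Largest |r| is 1.8 at x = 4, residual 1.8.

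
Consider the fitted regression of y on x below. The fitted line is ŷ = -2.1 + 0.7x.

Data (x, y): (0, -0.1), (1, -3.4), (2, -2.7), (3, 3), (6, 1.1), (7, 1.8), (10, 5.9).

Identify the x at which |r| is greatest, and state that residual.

x=0: ŷ = -2.1 + 0.7·0 = -2.1; r = -0.1 − (-2.1) = 2
x=1: ŷ = -2.1 + 0.7·1 = -1.4; r = -3.4 − (-1.4) = -2
x=2: ŷ = -2.1 + 0.7·2 = -0.7; r = -2.7 − (-0.7) = -2
x=3: ŷ = -2.1 + 0.7·3 = 0; r = 3 − 0 = 3
x=6: ŷ = -2.1 + 0.7·6 = 2.1; r = 1.1 − 2.1 = -1
x=7: ŷ = -2.1 + 0.7·7 = 2.8; r = 1.8 − 2.8 = -1
x=10: ŷ = -2.1 + 0.7·10 = 4.9; r = 5.9 − 4.9 = 1
Largest |r| is 3 at x = 3, residual 3.

x = 3, r = 3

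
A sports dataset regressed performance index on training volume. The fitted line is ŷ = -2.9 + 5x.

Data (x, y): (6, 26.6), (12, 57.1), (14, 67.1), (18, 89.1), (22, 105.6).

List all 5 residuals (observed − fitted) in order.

x=6: ŷ = -2.9 + 5·6 = 27.1; e = 26.6 − 27.1 = -0.5
x=12: ŷ = -2.9 + 5·12 = 57.1; e = 57.1 − 57.1 = 0
x=14: ŷ = -2.9 + 5·14 = 67.1; e = 67.1 − 67.1 = 0
x=18: ŷ = -2.9 + 5·18 = 87.1; e = 89.1 − 87.1 = 2
x=22: ŷ = -2.9 + 5·22 = 107.1; e = 105.6 − 107.1 = -1.5

-0.5, 0, 0, 2, -1.5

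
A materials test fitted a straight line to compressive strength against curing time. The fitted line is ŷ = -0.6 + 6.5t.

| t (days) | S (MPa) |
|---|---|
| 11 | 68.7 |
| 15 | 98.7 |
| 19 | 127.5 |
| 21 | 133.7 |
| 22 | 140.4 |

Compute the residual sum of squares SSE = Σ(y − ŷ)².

t=11: ŷ = -0.6 + 6.5·11 = 70.9; e = 68.7 − 70.9 = -2.2
t=15: ŷ = -0.6 + 6.5·15 = 96.9; e = 98.7 − 96.9 = 1.8
t=19: ŷ = -0.6 + 6.5·19 = 122.9; e = 127.5 − 122.9 = 4.6
t=21: ŷ = -0.6 + 6.5·21 = 135.9; e = 133.7 − 135.9 = -2.2
t=22: ŷ = -0.6 + 6.5·22 = 142.4; e = 140.4 − 142.4 = -2
SSE = 4.84 + 3.24 + 21.16 + 4.84 + 4 = 38.08

SSE = 38.08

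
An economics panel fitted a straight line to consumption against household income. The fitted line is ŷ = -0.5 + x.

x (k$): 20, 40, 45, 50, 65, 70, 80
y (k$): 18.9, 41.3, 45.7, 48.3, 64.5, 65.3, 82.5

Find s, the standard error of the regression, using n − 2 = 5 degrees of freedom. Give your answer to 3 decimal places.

s = 2.574

x=20: ŷ = -0.5 + 20 = 19.5; r = 18.9 − 19.5 = -0.6
x=40: ŷ = -0.5 + 40 = 39.5; r = 41.3 − 39.5 = 1.8
x=45: ŷ = -0.5 + 45 = 44.5; r = 45.7 − 44.5 = 1.2
x=50: ŷ = -0.5 + 50 = 49.5; r = 48.3 − 49.5 = -1.2
x=65: ŷ = -0.5 + 65 = 64.5; r = 64.5 − 64.5 = 0
x=70: ŷ = -0.5 + 70 = 69.5; r = 65.3 − 69.5 = -4.2
x=80: ŷ = -0.5 + 80 = 79.5; r = 82.5 − 79.5 = 3
SSE = 0.36 + 3.24 + 1.44 + 1.44 + 0 + 17.64 + 9 = 33.12
s = √(33.12/5) = √6.624 ≈ 2.574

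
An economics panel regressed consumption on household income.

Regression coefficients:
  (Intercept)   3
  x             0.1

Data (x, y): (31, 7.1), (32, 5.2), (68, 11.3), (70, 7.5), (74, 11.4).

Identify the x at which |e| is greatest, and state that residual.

x=31: ŷ = 3 + 0.1·31 = 6.1; e = 7.1 − 6.1 = 1
x=32: ŷ = 3 + 0.1·32 = 6.2; e = 5.2 − 6.2 = -1
x=68: ŷ = 3 + 0.1·68 = 9.8; e = 11.3 − 9.8 = 1.5
x=70: ŷ = 3 + 0.1·70 = 10; e = 7.5 − 10 = -2.5
x=74: ŷ = 3 + 0.1·74 = 10.4; e = 11.4 − 10.4 = 1
Largest |e| is 2.5 at x = 70, residual -2.5.

x = 70, e = -2.5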